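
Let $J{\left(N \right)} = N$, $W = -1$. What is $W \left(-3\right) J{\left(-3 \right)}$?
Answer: $-9$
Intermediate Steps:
$W \left(-3\right) J{\left(-3 \right)} = \left(-1\right) \left(-3\right) \left(-3\right) = 3 \left(-3\right) = -9$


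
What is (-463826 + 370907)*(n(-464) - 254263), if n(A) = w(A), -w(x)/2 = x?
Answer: 23539634865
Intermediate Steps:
w(x) = -2*x
n(A) = -2*A
(-463826 + 370907)*(n(-464) - 254263) = (-463826 + 370907)*(-2*(-464) - 254263) = -92919*(928 - 254263) = -92919*(-253335) = 23539634865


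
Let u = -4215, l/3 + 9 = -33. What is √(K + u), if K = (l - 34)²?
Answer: √21385 ≈ 146.24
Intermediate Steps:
l = -126 (l = -27 + 3*(-33) = -27 - 99 = -126)
K = 25600 (K = (-126 - 34)² = (-160)² = 25600)
√(K + u) = √(25600 - 4215) = √21385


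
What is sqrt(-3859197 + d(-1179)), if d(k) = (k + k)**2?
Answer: sqrt(1700967) ≈ 1304.2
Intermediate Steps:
d(k) = 4*k**2 (d(k) = (2*k)**2 = 4*k**2)
sqrt(-3859197 + d(-1179)) = sqrt(-3859197 + 4*(-1179)**2) = sqrt(-3859197 + 4*1390041) = sqrt(-3859197 + 5560164) = sqrt(1700967)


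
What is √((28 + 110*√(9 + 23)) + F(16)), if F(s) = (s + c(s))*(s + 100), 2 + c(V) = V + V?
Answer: 2*√(1341 + 110*√2) ≈ 77.371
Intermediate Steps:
c(V) = -2 + 2*V (c(V) = -2 + (V + V) = -2 + 2*V)
F(s) = (-2 + 3*s)*(100 + s) (F(s) = (s + (-2 + 2*s))*(s + 100) = (-2 + 3*s)*(100 + s))
√((28 + 110*√(9 + 23)) + F(16)) = √((28 + 110*√(9 + 23)) + (-200 + 3*16² + 298*16)) = √((28 + 110*√32) + (-200 + 3*256 + 4768)) = √((28 + 110*(4*√2)) + (-200 + 768 + 4768)) = √((28 + 440*√2) + 5336) = √(5364 + 440*√2)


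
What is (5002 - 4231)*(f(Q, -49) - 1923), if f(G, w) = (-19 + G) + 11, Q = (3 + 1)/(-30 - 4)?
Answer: -25311159/17 ≈ -1.4889e+6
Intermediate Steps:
Q = -2/17 (Q = 4/(-34) = 4*(-1/34) = -2/17 ≈ -0.11765)
f(G, w) = -8 + G
(5002 - 4231)*(f(Q, -49) - 1923) = (5002 - 4231)*((-8 - 2/17) - 1923) = 771*(-138/17 - 1923) = 771*(-32829/17) = -25311159/17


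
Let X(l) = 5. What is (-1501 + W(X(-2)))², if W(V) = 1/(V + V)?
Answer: 225270081/100 ≈ 2.2527e+6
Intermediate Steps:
W(V) = 1/(2*V)
(-1501 + W(X(-2)))² = (-1501 + (½)/5)² = (-1501 + (½)*(⅕))² = (-1501 + ⅒)² = (-15009/10)² = 225270081/100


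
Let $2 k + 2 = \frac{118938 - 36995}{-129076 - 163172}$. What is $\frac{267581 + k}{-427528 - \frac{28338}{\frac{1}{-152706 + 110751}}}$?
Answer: $\frac{156399357737}{694669557665952} \approx 0.00022514$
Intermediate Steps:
$k = - \frac{666439}{584496}$ ($k = -1 + \frac{\left(118938 - 36995\right) \frac{1}{-129076 - 163172}}{2} = -1 + \frac{81943 \frac{1}{-292248}}{2} = -1 + \frac{81943 \left(- \frac{1}{292248}\right)}{2} = -1 + \frac{1}{2} \left(- \frac{81943}{292248}\right) = -1 - \frac{81943}{584496} = - \frac{666439}{584496} \approx -1.1402$)
$\frac{267581 + k}{-427528 - \frac{28338}{\frac{1}{-152706 + 110751}}} = \frac{267581 - \frac{666439}{584496}}{-427528 - \frac{28338}{\frac{1}{-152706 + 110751}}} = \frac{156399357737}{584496 \left(-427528 - \frac{28338}{\frac{1}{-41955}}\right)} = \frac{156399357737}{584496 \left(-427528 - \frac{28338}{- \frac{1}{41955}}\right)} = \frac{156399357737}{584496 \left(-427528 - -1188920790\right)} = \frac{156399357737}{584496 \left(-427528 + 1188920790\right)} = \frac{156399357737}{584496 \cdot 1188493262} = \frac{156399357737}{584496} \cdot \frac{1}{1188493262} = \frac{156399357737}{694669557665952}$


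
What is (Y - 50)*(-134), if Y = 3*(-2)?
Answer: 7504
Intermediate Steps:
Y = -6
(Y - 50)*(-134) = (-6 - 50)*(-134) = -56*(-134) = 7504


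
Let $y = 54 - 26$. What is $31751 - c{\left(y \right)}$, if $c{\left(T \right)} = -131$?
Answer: $31882$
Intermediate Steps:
$y = 28$
$31751 - c{\left(y \right)} = 31751 - -131 = 31751 + 131 = 31882$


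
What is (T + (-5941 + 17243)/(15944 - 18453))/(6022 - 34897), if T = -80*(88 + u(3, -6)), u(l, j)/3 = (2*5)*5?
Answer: 15927554/24149125 ≈ 0.65955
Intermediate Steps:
u(l, j) = 150 (u(l, j) = 3*((2*5)*5) = 3*(10*5) = 3*50 = 150)
T = -19040 (T = -80*(88 + 150) = -80*238 = -19040)
(T + (-5941 + 17243)/(15944 - 18453))/(6022 - 34897) = (-19040 + (-5941 + 17243)/(15944 - 18453))/(6022 - 34897) = (-19040 + 11302/(-2509))/(-28875) = (-19040 + 11302*(-1/2509))*(-1/28875) = (-19040 - 11302/2509)*(-1/28875) = -47782662/2509*(-1/28875) = 15927554/24149125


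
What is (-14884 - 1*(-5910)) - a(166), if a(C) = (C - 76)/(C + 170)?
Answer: -502559/56 ≈ -8974.3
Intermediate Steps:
a(C) = (-76 + C)/(170 + C)
(-14884 - 1*(-5910)) - a(166) = (-14884 - 1*(-5910)) - (-76 + 166)/(170 + 166) = (-14884 + 5910) - 90/336 = -8974 - 90/336 = -8974 - 1*15/56 = -8974 - 15/56 = -502559/56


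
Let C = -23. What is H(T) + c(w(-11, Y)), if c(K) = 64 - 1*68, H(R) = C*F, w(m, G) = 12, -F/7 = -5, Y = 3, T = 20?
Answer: -809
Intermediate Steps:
F = 35 (F = -7*(-5) = 35)
H(R) = -805 (H(R) = -23*35 = -805)
c(K) = -4 (c(K) = 64 - 68 = -4)
H(T) + c(w(-11, Y)) = -805 - 4 = -809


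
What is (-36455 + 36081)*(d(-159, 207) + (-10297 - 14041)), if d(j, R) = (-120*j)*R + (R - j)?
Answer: -1468169912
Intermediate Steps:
d(j, R) = R - j - 120*R*j (d(j, R) = -120*R*j + (R - j) = R - j - 120*R*j)
(-36455 + 36081)*(d(-159, 207) + (-10297 - 14041)) = (-36455 + 36081)*((207 - 1*(-159) - 120*207*(-159)) + (-10297 - 14041)) = -374*((207 + 159 + 3949560) - 24338) = -374*(3949926 - 24338) = -374*3925588 = -1468169912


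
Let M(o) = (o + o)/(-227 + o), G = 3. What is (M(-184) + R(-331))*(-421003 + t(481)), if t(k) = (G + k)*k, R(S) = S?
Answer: 8511174309/137 ≈ 6.2125e+7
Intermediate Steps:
M(o) = 2*o/(-227 + o) (M(o) = (2*o)/(-227 + o) = 2*o/(-227 + o))
t(k) = k*(3 + k) (t(k) = (3 + k)*k = k*(3 + k))
(M(-184) + R(-331))*(-421003 + t(481)) = (2*(-184)/(-227 - 184) - 331)*(-421003 + 481*(3 + 481)) = (2*(-184)/(-411) - 331)*(-421003 + 481*484) = (2*(-184)*(-1/411) - 331)*(-421003 + 232804) = (368/411 - 331)*(-188199) = -135673/411*(-188199) = 8511174309/137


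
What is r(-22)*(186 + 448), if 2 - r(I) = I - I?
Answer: 1268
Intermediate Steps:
r(I) = 2 (r(I) = 2 - (I - I) = 2 - 1*0 = 2 + 0 = 2)
r(-22)*(186 + 448) = 2*(186 + 448) = 2*634 = 1268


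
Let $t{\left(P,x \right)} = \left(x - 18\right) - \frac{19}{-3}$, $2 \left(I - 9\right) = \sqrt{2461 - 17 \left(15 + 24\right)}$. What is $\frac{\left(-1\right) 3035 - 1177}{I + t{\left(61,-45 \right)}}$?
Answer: $\frac{3613896}{32807} + \frac{37908 \sqrt{1798}}{32807} \approx 159.15$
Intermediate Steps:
$I = 9 + \frac{\sqrt{1798}}{2}$ ($I = 9 + \frac{\sqrt{2461 - 17 \left(15 + 24\right)}}{2} = 9 + \frac{\sqrt{2461 - 663}}{2} = 9 + \frac{\sqrt{1798}}{2} \approx 30.201$)
$t{\left(P,x \right)} = - \frac{35}{3} + x$ ($t{\left(P,x \right)} = \left(-18 + x\right) - - \frac{19}{3} = \left(-18 + x\right) + \frac{19}{3} = - \frac{35}{3} + x$)
$\frac{\left(-1\right) 3035 - 1177}{I + t{\left(61,-45 \right)}} = \frac{\left(-1\right) 3035 - 1177}{\left(9 + \frac{\sqrt{1798}}{2}\right) - \frac{170}{3}} = \frac{-3035 - 1177}{\left(9 + \frac{\sqrt{1798}}{2}\right) - \frac{170}{3}} = - \frac{4212}{- \frac{143}{3} + \frac{\sqrt{1798}}{2}}$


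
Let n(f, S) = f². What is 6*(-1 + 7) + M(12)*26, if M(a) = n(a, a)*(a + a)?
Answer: 89892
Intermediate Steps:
M(a) = 2*a³ (M(a) = a²*(a + a) = a²*(2*a) = 2*a³)
6*(-1 + 7) + M(12)*26 = 6*(-1 + 7) + (2*12³)*26 = 6*6 + (2*1728)*26 = 36 + 3456*26 = 36 + 89856 = 89892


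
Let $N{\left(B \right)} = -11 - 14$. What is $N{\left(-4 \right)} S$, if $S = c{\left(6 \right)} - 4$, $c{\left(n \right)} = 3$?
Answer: $25$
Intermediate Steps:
$N{\left(B \right)} = -25$
$S = -1$ ($S = 3 - 4 = -1$)
$N{\left(-4 \right)} S = \left(-25\right) \left(-1\right) = 25$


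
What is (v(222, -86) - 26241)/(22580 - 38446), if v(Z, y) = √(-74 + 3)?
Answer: 26241/15866 - I*√71/15866 ≈ 1.6539 - 0.00053108*I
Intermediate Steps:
v(Z, y) = I*√71 (v(Z, y) = √(-71) = I*√71)
(v(222, -86) - 26241)/(22580 - 38446) = (I*√71 - 26241)/(22580 - 38446) = (-26241 + I*√71)/(-15866) = (-26241 + I*√71)*(-1/15866) = 26241/15866 - I*√71/15866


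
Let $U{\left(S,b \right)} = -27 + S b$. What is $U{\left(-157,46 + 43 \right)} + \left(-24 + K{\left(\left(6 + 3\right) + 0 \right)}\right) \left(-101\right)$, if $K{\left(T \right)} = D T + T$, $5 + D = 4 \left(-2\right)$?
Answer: $-668$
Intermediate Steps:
$D = -13$ ($D = -5 + 4 \left(-2\right) = -5 - 8 = -13$)
$K{\left(T \right)} = - 12 T$ ($K{\left(T \right)} = - 13 T + T = - 12 T$)
$U{\left(-157,46 + 43 \right)} + \left(-24 + K{\left(\left(6 + 3\right) + 0 \right)}\right) \left(-101\right) = \left(-27 - 157 \left(46 + 43\right)\right) + \left(-24 - 12 \left(\left(6 + 3\right) + 0\right)\right) \left(-101\right) = \left(-27 - 13973\right) + \left(-24 - 12 \left(9 + 0\right)\right) \left(-101\right) = \left(-27 - 13973\right) + \left(-24 - 108\right) \left(-101\right) = -14000 + \left(-24 - 108\right) \left(-101\right) = -14000 - -13332 = -14000 + 13332 = -668$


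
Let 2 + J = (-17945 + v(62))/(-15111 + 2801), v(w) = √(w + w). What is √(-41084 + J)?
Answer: √(-6225791301650 - 24620*√31)/12310 ≈ 202.69*I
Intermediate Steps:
v(w) = √2*√w (v(w) = √(2*w) = √2*√w)
J = -1335/2462 - √31/6155 (J = -2 + (-17945 + √2*√62)/(-15111 + 2801) = -2 + (-17945 + 2*√31)/(-12310) = -2 + (-17945 + 2*√31)*(-1/12310) = -2 + (3589/2462 - √31/6155) = -1335/2462 - √31/6155 ≈ -0.54315)
√(-41084 + J) = √(-41084 + (-1335/2462 - √31/6155)) = √(-101150143/2462 - √31/6155)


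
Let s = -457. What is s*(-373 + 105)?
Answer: 122476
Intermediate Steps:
s*(-373 + 105) = -457*(-373 + 105) = -457*(-268) = 122476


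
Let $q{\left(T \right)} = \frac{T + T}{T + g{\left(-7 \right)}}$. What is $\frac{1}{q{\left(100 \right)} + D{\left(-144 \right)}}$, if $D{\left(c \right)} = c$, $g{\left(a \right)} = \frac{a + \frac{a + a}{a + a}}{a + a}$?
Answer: $- \frac{703}{99832} \approx -0.0070418$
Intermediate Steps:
$g{\left(a \right)} = \frac{1 + a}{2 a}$ ($g{\left(a \right)} = \frac{a + \frac{2 a}{2 a}}{2 a} = \left(a + 2 a \frac{1}{2 a}\right) \frac{1}{2 a} = \left(a + 1\right) \frac{1}{2 a} = \left(1 + a\right) \frac{1}{2 a} = \frac{1 + a}{2 a}$)
$q{\left(T \right)} = \frac{2 T}{\frac{3}{7} + T}$ ($q{\left(T \right)} = \frac{T + T}{T + \frac{1 - 7}{2 \left(-7\right)}} = \frac{2 T}{T + \frac{1}{2} \left(- \frac{1}{7}\right) \left(-6\right)} = \frac{2 T}{T + \frac{3}{7}} = \frac{2 T}{\frac{3}{7} + T}$)
$\frac{1}{q{\left(100 \right)} + D{\left(-144 \right)}} = \frac{1}{14 \cdot 100 \frac{1}{3 + 7 \cdot 100} - 144} = \frac{1}{14 \cdot 100 \frac{1}{3 + 700} - 144} = \frac{1}{14 \cdot 100 \cdot \frac{1}{703} - 144} = \frac{1}{\frac{1400}{703} - 144} = \frac{1}{- \frac{99832}{703}} = - \frac{703}{99832}$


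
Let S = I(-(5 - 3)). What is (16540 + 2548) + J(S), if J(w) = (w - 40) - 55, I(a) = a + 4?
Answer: 18995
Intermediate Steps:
I(a) = 4 + a
S = 2 (S = 4 - (5 - 3) = 4 - 1*2 = 4 - 2 = 2)
J(w) = -95 + w (J(w) = (-40 + w) - 55 = -95 + w)
(16540 + 2548) + J(S) = (16540 + 2548) + (-95 + 2) = 19088 - 93 = 18995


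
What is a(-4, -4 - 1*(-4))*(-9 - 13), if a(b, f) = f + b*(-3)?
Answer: -264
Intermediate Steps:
a(b, f) = f - 3*b
a(-4, -4 - 1*(-4))*(-9 - 13) = ((-4 - 1*(-4)) - 3*(-4))*(-9 - 13) = ((-4 + 4) + 12)*(-22) = (0 + 12)*(-22) = 12*(-22) = -264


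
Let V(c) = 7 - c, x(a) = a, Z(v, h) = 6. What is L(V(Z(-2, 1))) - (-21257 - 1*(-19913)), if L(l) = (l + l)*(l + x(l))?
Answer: 1348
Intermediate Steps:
L(l) = 4*l**2 (L(l) = (l + l)*(l + l) = (2*l)*(2*l) = 4*l**2)
L(V(Z(-2, 1))) - (-21257 - 1*(-19913)) = 4*(7 - 1*6)**2 - (-21257 - 1*(-19913)) = 4*(7 - 6)**2 - (-21257 + 19913) = 4*1**2 - 1*(-1344) = 4*1 + 1344 = 4 + 1344 = 1348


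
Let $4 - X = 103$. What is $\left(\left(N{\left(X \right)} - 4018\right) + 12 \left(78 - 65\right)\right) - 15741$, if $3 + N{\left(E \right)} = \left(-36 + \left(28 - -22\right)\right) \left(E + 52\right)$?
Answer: $-20264$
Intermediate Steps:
$X = -99$ ($X = 4 - 103 = -99$)
$N{\left(E \right)} = 725 + 14 E$ ($N{\left(E \right)} = -3 + \left(-36 + \left(28 - -22\right)\right) \left(E + 52\right) = -3 + \left(-36 + \left(28 + 22\right)\right) \left(52 + E\right) = -3 + \left(-36 + 50\right) \left(52 + E\right) = -3 + 14 \left(52 + E\right) = -3 + \left(728 + 14 E\right) = 725 + 14 E$)
$\left(\left(N{\left(X \right)} - 4018\right) + 12 \left(78 - 65\right)\right) - 15741 = \left(\left(\left(725 + 14 \left(-99\right)\right) - 4018\right) + 12 \left(78 - 65\right)\right) - 15741 = \left(\left(\left(725 - 1386\right) - 4018\right) + 12 \cdot 13\right) - 15741 = \left(\left(-661 - 4018\right) + 156\right) - 15741 = \left(-4679 + 156\right) - 15741 = -4523 - 15741 = -20264$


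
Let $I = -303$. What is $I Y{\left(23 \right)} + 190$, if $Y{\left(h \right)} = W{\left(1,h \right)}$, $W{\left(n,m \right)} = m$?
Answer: $-6779$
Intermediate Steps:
$Y{\left(h \right)} = h$
$I Y{\left(23 \right)} + 190 = \left(-303\right) 23 + 190 = -6969 + 190 = -6779$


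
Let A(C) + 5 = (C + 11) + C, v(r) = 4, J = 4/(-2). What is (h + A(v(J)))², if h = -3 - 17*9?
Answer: 20164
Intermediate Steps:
J = -2 (J = 4*(-½) = -2)
h = -156 (h = -3 - 153 = -156)
A(C) = 6 + 2*C (A(C) = -5 + ((C + 11) + C) = -5 + ((11 + C) + C) = -5 + (11 + 2*C) = 6 + 2*C)
(h + A(v(J)))² = (-156 + (6 + 2*4))² = (-156 + (6 + 8))² = (-156 + 14)² = (-142)² = 20164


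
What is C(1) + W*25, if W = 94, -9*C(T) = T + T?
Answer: 21148/9 ≈ 2349.8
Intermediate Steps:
C(T) = -2*T/9 (C(T) = -(T + T)/9 = -2*T/9)
C(1) + W*25 = -2/9*1 + 94*25 = -2/9 + 2350 = 21148/9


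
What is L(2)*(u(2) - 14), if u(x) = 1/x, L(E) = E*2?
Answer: -54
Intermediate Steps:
L(E) = 2*E
L(2)*(u(2) - 14) = (2*2)*(1/2 - 14) = 4*(½ - 14) = 4*(-27/2) = -54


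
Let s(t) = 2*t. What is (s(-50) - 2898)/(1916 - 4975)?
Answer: 2998/3059 ≈ 0.98006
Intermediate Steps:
(s(-50) - 2898)/(1916 - 4975) = (2*(-50) - 2898)/(1916 - 4975) = (-100 - 2898)/(-3059) = -2998*(-1/3059) = 2998/3059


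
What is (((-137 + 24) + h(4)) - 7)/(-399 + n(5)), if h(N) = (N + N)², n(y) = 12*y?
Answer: 56/339 ≈ 0.16519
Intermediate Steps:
h(N) = 4*N² (h(N) = (2*N)² = 4*N²)
(((-137 + 24) + h(4)) - 7)/(-399 + n(5)) = (((-137 + 24) + 4*4²) - 7)/(-399 + 12*5) = ((-113 + 4*16) - 7)/(-399 + 60) = ((-113 + 64) - 7)/(-339) = (-49 - 7)*(-1/339) = -56*(-1/339) = 56/339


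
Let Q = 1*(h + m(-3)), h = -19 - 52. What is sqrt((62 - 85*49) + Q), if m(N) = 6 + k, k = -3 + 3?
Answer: 2*I*sqrt(1042) ≈ 64.56*I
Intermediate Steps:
k = 0
h = -71
m(N) = 6 (m(N) = 6 + 0 = 6)
Q = -65 (Q = 1*(-71 + 6) = 1*(-65) = -65)
sqrt((62 - 85*49) + Q) = sqrt((62 - 85*49) - 65) = sqrt((62 - 4165) - 65) = sqrt(-4103 - 65) = sqrt(-4168) = 2*I*sqrt(1042)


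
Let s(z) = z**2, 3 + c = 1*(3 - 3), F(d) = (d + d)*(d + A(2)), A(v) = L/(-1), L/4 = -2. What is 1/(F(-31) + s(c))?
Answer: 1/1435 ≈ 0.00069686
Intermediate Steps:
L = -8 (L = 4*(-2) = -8)
A(v) = 8 (A(v) = -8/(-1) = -8*(-1) = 8)
F(d) = 2*d*(8 + d) (F(d) = (d + d)*(d + 8) = (2*d)*(8 + d) = 2*d*(8 + d))
c = -3 (c = -3 + 1*(3 - 3) = -3 + 1*0 = -3 + 0 = -3)
1/(F(-31) + s(c)) = 1/(2*(-31)*(8 - 31) + (-3)**2) = 1/(2*(-31)*(-23) + 9) = 1/(1426 + 9) = 1/1435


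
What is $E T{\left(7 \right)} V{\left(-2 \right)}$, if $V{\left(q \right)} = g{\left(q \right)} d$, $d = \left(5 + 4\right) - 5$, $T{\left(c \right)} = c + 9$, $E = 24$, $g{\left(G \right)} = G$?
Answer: $-3072$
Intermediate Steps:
$T{\left(c \right)} = 9 + c$
$d = 4$ ($d = 9 - 5 = 4$)
$V{\left(q \right)} = 4 q$ ($V{\left(q \right)} = q 4 = 4 q$)
$E T{\left(7 \right)} V{\left(-2 \right)} = 24 \left(9 + 7\right) 4 \left(-2\right) = 24 \cdot 16 \left(-8\right) = 384 \left(-8\right) = -3072$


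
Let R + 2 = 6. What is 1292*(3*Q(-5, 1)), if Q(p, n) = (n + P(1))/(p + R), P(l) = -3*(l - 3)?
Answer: -27132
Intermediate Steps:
R = 4 (R = -2 + 6 = 4)
P(l) = 9 - 3*l (P(l) = -3*(-3 + l) = 9 - 3*l)
Q(p, n) = (6 + n)/(4 + p) (Q(p, n) = (n + (9 - 3*1))/(p + 4) = (n + (9 - 3))/(4 + p) = (n + 6)/(4 + p) = (6 + n)/(4 + p))
1292*(3*Q(-5, 1)) = 1292*(3*((6 + 1)/(4 - 5))) = 1292*(3*(7/(-1))) = 1292*(3*(-1*7)) = 1292*(3*(-7)) = 1292*(-21) = -27132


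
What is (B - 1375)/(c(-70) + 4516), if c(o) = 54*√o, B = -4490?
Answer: -6621585/5149594 + 158355*I*√70/10299188 ≈ -1.2858 + 0.12864*I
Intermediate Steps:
(B - 1375)/(c(-70) + 4516) = (-4490 - 1375)/(54*√(-70) + 4516) = -5865/(54*(I*√70) + 4516) = -5865/(54*I*√70 + 4516) = -5865/(4516 + 54*I*√70)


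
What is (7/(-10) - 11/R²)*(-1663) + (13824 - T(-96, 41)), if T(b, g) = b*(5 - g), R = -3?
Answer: 1220819/90 ≈ 13565.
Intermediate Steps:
(7/(-10) - 11/R²)*(-1663) + (13824 - T(-96, 41)) = (7/(-10) - 11/((-3)²))*(-1663) + (13824 - (-96)*(5 - 1*41)) = (7*(-⅒) - 11/9)*(-1663) + (13824 - (-96)*(5 - 41)) = (-7/10 - 11*⅑)*(-1663) + (13824 - (-96)*(-36)) = (-7/10 - 11/9)*(-1663) + (13824 - 1*3456) = -173/90*(-1663) + (13824 - 3456) = 287699/90 + 10368 = 1220819/90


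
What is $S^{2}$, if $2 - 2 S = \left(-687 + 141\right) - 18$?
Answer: $80089$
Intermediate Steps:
$S = 283$ ($S = 1 - \frac{\left(-687 + 141\right) - 18}{2} = 1 - \frac{-546 - 18}{2} = 1 - -282 = 1 + 282 = 283$)
$S^{2} = 283^{2} = 80089$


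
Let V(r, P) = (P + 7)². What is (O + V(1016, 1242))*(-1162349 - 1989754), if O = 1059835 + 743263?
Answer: -10600834447197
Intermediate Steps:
O = 1803098
V(r, P) = (7 + P)²
(O + V(1016, 1242))*(-1162349 - 1989754) = (1803098 + (7 + 1242)²)*(-1162349 - 1989754) = (1803098 + 1249²)*(-3152103) = (1803098 + 1560001)*(-3152103) = 3363099*(-3152103) = -10600834447197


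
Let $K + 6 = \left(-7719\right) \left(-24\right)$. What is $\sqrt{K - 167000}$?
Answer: $5 \sqrt{730} \approx 135.09$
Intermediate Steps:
$K = 185250$ ($K = -6 - -185256 = -6 + 185256 = 185250$)
$\sqrt{K - 167000} = \sqrt{185250 - 167000} = \sqrt{18250} = 5 \sqrt{730}$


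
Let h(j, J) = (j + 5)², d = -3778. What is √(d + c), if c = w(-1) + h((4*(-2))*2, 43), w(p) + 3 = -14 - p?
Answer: I*√3673 ≈ 60.605*I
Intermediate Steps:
h(j, J) = (5 + j)²
w(p) = -17 - p (w(p) = -3 + (-14 - p) = -17 - p)
c = 105 (c = (-17 - 1*(-1)) + (5 + (4*(-2))*2)² = (-17 + 1) + (5 - 8*2)² = -16 + (5 - 16)² = -16 + (-11)² = -16 + 121 = 105)
√(d + c) = √(-3778 + 105) = √(-3673) = I*√3673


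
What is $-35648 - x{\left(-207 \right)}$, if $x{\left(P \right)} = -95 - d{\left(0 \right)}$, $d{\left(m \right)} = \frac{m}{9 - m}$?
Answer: $-35553$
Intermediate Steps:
$x{\left(P \right)} = -95$ ($x{\left(P \right)} = -95 - \left(-1\right) 0 \frac{1}{-9 + 0} = -95 - \left(-1\right) 0 \frac{1}{-9} = -95 - \left(-1\right) 0 \left(- \frac{1}{9}\right) = -95 - 0 = -95 + 0 = -95$)
$-35648 - x{\left(-207 \right)} = -35648 - -95 = -35648 + 95 = -35553$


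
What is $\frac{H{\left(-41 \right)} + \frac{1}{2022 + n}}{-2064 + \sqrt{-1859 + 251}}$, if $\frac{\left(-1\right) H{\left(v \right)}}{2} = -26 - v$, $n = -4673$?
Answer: $\frac{6839666}{470740721} + \frac{79531 i \sqrt{402}}{5648888652} \approx 0.01453 + 0.00028228 i$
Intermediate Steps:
$H{\left(v \right)} = 52 + 2 v$ ($H{\left(v \right)} = - 2 \left(-26 - v\right) = 52 + 2 v$)
$\frac{H{\left(-41 \right)} + \frac{1}{2022 + n}}{-2064 + \sqrt{-1859 + 251}} = \frac{\left(52 + 2 \left(-41\right)\right) + \frac{1}{2022 - 4673}}{-2064 + \sqrt{-1859 + 251}} = \frac{\left(52 - 82\right) + \frac{1}{-2651}}{-2064 + \sqrt{-1608}} = \frac{-30 - \frac{1}{2651}}{-2064 + 2 i \sqrt{402}} = - \frac{79531}{2651 \left(-2064 + 2 i \sqrt{402}\right)}$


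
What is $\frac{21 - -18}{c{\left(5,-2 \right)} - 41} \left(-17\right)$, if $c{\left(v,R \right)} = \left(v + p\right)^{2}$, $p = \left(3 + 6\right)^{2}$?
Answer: $- \frac{663}{7355} \approx -0.090143$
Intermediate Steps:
$p = 81$ ($p = 9^{2} = 81$)
$c{\left(v,R \right)} = \left(81 + v\right)^{2}$ ($c{\left(v,R \right)} = \left(v + 81\right)^{2} = \left(81 + v\right)^{2}$)
$\frac{21 - -18}{c{\left(5,-2 \right)} - 41} \left(-17\right) = \frac{21 - -18}{\left(81 + 5\right)^{2} - 41} \left(-17\right) = \frac{21 + 18}{86^{2} - 41} \left(-17\right) = \frac{1}{7396 - 41} \cdot 39 \left(-17\right) = \frac{1}{7355} \cdot 39 \left(-17\right) = \frac{39}{7355} \left(-17\right) = - \frac{663}{7355}$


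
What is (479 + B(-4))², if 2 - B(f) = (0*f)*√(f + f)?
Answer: 231361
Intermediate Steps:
B(f) = 2 (B(f) = 2 - 0*f*√(f + f) = 2 - 0*√(2*f) = 2 - 0*√2*√f = 2 - 1*0 = 2 + 0 = 2)
(479 + B(-4))² = (479 + 2)² = 481² = 231361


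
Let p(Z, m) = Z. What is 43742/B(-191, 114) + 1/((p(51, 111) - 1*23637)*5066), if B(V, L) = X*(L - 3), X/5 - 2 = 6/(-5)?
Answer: 435548848429/4421007012 ≈ 98.518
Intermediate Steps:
X = 4 (X = 10 + 5*(6/(-5)) = 10 + 5*(6*(-⅕)) = 10 + 5*(-6/5) = 10 - 6 = 4)
B(V, L) = -12 + 4*L (B(V, L) = 4*(L - 3) = 4*(-3 + L) = -12 + 4*L)
43742/B(-191, 114) + 1/((p(51, 111) - 1*23637)*5066) = 43742/(-12 + 4*114) + 1/((51 - 1*23637)*5066) = 43742/(-12 + 456) + (1/5066)/(51 - 23637) = 43742/444 + (1/5066)/(-23586) = 43742*(1/444) - 1/23586*1/5066 = 21871/222 - 1/119486676 = 435548848429/4421007012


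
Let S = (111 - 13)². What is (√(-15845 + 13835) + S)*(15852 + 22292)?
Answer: 366334976 + 38144*I*√2010 ≈ 3.6633e+8 + 1.7101e+6*I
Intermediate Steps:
S = 9604 (S = 98² = 9604)
(√(-15845 + 13835) + S)*(15852 + 22292) = (√(-15845 + 13835) + 9604)*(15852 + 22292) = (√(-2010) + 9604)*38144 = (I*√2010 + 9604)*38144 = (9604 + I*√2010)*38144 = 366334976 + 38144*I*√2010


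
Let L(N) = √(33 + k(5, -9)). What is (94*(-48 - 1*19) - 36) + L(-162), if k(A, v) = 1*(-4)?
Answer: -6334 + √29 ≈ -6328.6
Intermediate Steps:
k(A, v) = -4
L(N) = √29 (L(N) = √(33 - 4) = √29)
(94*(-48 - 1*19) - 36) + L(-162) = (94*(-48 - 1*19) - 36) + √29 = (94*(-48 - 19) - 36) + √29 = (94*(-67) - 36) + √29 = (-6298 - 36) + √29 = -6334 + √29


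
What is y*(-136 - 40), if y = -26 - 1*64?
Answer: 15840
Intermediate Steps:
y = -90 (y = -26 - 64 = -90)
y*(-136 - 40) = -90*(-136 - 40) = -90*(-176) = 15840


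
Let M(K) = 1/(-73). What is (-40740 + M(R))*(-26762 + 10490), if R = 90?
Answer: 48393269712/73 ≈ 6.6292e+8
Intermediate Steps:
M(K) = -1/73
(-40740 + M(R))*(-26762 + 10490) = (-40740 - 1/73)*(-26762 + 10490) = -2974021/73*(-16272) = 48393269712/73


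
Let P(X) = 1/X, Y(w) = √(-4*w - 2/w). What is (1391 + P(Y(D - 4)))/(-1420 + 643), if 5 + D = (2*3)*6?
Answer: -1391/777 + I*√8754/755762 ≈ -1.7902 + 0.0001238*I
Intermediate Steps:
D = 31 (D = -5 + (2*3)*6 = -5 + 6*6 = -5 + 36 = 31)
(1391 + P(Y(D - 4)))/(-1420 + 643) = (1391 + 1/(√(-4*(31 - 4) - 2/(31 - 4))))/(-1420 + 643) = (1391 + 1/(√(-4*27 - 2/27)))/(-777) = (1391 + 1/(√(-108 - 2*1/27)))*(-1/777) = (1391 + 1/(√(-108 - 2/27)))*(-1/777) = (1391 + 1/(√(-2918/27)))*(-1/777) = (1391 + 1/(I*√8754/9))*(-1/777) = (1391 - 3*I*√8754/2918)*(-1/777) = -1391/777 + I*√8754/755762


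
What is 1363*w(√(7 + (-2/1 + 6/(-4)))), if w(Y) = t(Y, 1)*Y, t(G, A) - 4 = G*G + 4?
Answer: 31349*√14/4 ≈ 29324.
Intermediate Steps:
t(G, A) = 8 + G² (t(G, A) = 4 + (G*G + 4) = 4 + (G² + 4) = 4 + (4 + G²) = 8 + G²)
w(Y) = Y*(8 + Y²) (w(Y) = (8 + Y²)*Y = Y*(8 + Y²))
1363*w(√(7 + (-2/1 + 6/(-4)))) = 1363*(√(7 + (-2/1 + 6/(-4)))*(8 + (√(7 + (-2/1 + 6/(-4))))²)) = 1363*(√(7 + (-2*1 + 6*(-¼)))*(8 + (√(7 + (-2*1 + 6*(-¼))))²)) = 1363*(√(7 + (-2 - 3/2))*(8 + (√(7 + (-2 - 3/2)))²)) = 1363*(√(7 - 7/2)*(8 + (√(7 - 7/2))²)) = 1363*(√(7/2)*(8 + (√(7/2))²)) = 1363*((√14/2)*(8 + (√14/2)²)) = 1363*((√14/2)*(8 + 7/2)) = 1363*((√14/2)*(23/2)) = 1363*(23*√14/4) = 31349*√14/4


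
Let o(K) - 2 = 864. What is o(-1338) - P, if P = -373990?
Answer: 374856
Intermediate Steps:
o(K) = 866 (o(K) = 2 + 864 = 866)
o(-1338) - P = 866 - 1*(-373990) = 866 + 373990 = 374856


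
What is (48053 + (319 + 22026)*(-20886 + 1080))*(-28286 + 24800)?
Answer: 1542614321262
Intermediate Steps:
(48053 + (319 + 22026)*(-20886 + 1080))*(-28286 + 24800) = (48053 + 22345*(-19806))*(-3486) = (48053 - 442565070)*(-3486) = -442517017*(-3486) = 1542614321262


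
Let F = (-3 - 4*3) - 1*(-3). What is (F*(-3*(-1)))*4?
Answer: -144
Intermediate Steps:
F = -12 (F = (-3 - 12) + 3 = -15 + 3 = -12)
(F*(-3*(-1)))*4 = -(-36)*(-1)*4 = -12*3*4 = -36*4 = -144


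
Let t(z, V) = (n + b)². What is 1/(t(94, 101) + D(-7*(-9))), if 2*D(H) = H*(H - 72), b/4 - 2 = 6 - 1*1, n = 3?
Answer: 2/1355 ≈ 0.0014760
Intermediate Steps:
b = 28 (b = 8 + 4*(6 - 1*1) = 8 + 4*(6 - 1) = 8 + 4*5 = 8 + 20 = 28)
t(z, V) = 961 (t(z, V) = (3 + 28)² = 31² = 961)
D(H) = H*(-72 + H)/2 (D(H) = (H*(H - 72))/2 = (H*(-72 + H))/2 = H*(-72 + H)/2)
1/(t(94, 101) + D(-7*(-9))) = 1/(961 + (-7*(-9))*(-72 - 7*(-9))/2) = 1/(961 + (½)*63*(-72 + 63)) = 1/(961 + (½)*63*(-9)) = 1/(961 - 567/2) = 1/(1355/2) = 2/1355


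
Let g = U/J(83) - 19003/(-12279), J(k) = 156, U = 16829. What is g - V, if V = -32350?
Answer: 6908534351/212836 ≈ 32459.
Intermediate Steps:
g = 23289751/212836 (g = 16829/156 - 19003/(-12279) = 16829*(1/156) - 19003*(-1/12279) = 16829/156 + 19003/12279 = 23289751/212836 ≈ 109.43)
g - V = 23289751/212836 - 1*(-32350) = 23289751/212836 + 32350 = 6908534351/212836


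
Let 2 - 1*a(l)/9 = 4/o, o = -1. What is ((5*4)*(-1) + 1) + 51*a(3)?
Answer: 2735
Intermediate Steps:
a(l) = 54 (a(l) = 18 - 36/(-1) = 18 - 36*(-1) = 18 - 9*(-4) = 18 + 36 = 54)
((5*4)*(-1) + 1) + 51*a(3) = ((5*4)*(-1) + 1) + 51*54 = (20*(-1) + 1) + 2754 = (-20 + 1) + 2754 = -19 + 2754 = 2735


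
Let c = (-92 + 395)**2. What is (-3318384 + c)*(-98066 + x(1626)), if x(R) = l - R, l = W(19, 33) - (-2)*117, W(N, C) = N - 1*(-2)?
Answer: 320840938275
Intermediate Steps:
c = 91809 (c = 303**2 = 91809)
W(N, C) = 2 + N (W(N, C) = N + 2 = 2 + N)
l = 255 (l = (2 + 19) - (-2)*117 = 21 - 1*(-234) = 21 + 234 = 255)
x(R) = 255 - R
(-3318384 + c)*(-98066 + x(1626)) = (-3318384 + 91809)*(-98066 + (255 - 1*1626)) = -3226575*(-98066 + (255 - 1626)) = -3226575*(-98066 - 1371) = -3226575*(-99437) = 320840938275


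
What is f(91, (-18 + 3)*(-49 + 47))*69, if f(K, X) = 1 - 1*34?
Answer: -2277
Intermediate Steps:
f(K, X) = -33 (f(K, X) = 1 - 34 = -33)
f(91, (-18 + 3)*(-49 + 47))*69 = -33*69 = -2277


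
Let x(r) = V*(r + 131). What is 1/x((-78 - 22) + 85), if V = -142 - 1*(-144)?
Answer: 1/232 ≈ 0.0043103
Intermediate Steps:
V = 2 (V = -142 + 144 = 2)
x(r) = 262 + 2*r (x(r) = 2*(r + 131) = 2*(131 + r) = 262 + 2*r)
1/x((-78 - 22) + 85) = 1/(262 + 2*((-78 - 22) + 85)) = 1/(262 + 2*(-100 + 85)) = 1/(262 + 2*(-15)) = 1/(262 - 30) = 1/232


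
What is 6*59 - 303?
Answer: 51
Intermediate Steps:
6*59 - 303 = 354 - 303 = 51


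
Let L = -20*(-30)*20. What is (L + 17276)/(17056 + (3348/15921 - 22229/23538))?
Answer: 93770401944/54627651959 ≈ 1.7165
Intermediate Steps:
L = 12000 (L = 600*20 = 12000)
(L + 17276)/(17056 + (3348/15921 - 22229/23538)) = (12000 + 17276)/(17056 + (3348/15921 - 22229/23538)) = 29276/(17056 + (3348*(1/15921) - 22229*1/23538)) = 29276/(17056 + (372/1769 - 22229/23538)) = 29276/(17056 - 30566965/41638722) = 29276/(710159475467/41638722) = 29276*(41638722/710159475467) = 93770401944/54627651959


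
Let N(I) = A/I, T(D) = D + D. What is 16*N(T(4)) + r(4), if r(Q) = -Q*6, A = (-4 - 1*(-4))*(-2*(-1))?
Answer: -24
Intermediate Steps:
T(D) = 2*D
A = 0 (A = (-4 + 4)*2 = 0*2 = 0)
r(Q) = -6*Q
N(I) = 0 (N(I) = 0/I = 0)
16*N(T(4)) + r(4) = 16*0 - 6*4 = 0 - 24 = -24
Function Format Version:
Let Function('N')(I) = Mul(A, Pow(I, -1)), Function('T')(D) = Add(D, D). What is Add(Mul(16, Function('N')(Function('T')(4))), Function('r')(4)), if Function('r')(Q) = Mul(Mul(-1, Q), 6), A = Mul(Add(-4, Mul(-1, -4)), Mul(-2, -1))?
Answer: -24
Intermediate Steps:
Function('T')(D) = Mul(2, D)
A = 0 (A = Mul(Add(-4, 4), 2) = Mul(0, 2) = 0)
Function('r')(Q) = Mul(-6, Q)
Function('N')(I) = 0 (Function('N')(I) = Mul(0, Pow(I, -1)) = 0)
Add(Mul(16, Function('N')(Function('T')(4))), Function('r')(4)) = Add(Mul(16, 0), Mul(-6, 4)) = Add(0, -24) = -24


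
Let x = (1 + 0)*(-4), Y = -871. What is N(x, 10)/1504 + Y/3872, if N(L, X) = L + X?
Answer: -40211/181984 ≈ -0.22096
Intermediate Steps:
x = -4 (x = 1*(-4) = -4)
N(x, 10)/1504 + Y/3872 = (-4 + 10)/1504 - 871/3872 = 6*(1/1504) - 871*1/3872 = 3/752 - 871/3872 = -40211/181984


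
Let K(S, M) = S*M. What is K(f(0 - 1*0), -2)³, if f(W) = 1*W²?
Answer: 0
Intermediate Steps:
f(W) = W²
K(S, M) = M*S
K(f(0 - 1*0), -2)³ = (-2*(0 - 1*0)²)³ = (-2*(0 + 0)²)³ = (-2*0²)³ = (-2*0)³ = 0³ = 0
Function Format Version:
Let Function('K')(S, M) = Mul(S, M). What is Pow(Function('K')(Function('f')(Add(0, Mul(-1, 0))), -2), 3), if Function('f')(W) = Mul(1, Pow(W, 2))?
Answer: 0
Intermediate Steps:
Function('f')(W) = Pow(W, 2)
Function('K')(S, M) = Mul(M, S)
Pow(Function('K')(Function('f')(Add(0, Mul(-1, 0))), -2), 3) = Pow(Mul(-2, Pow(Add(0, Mul(-1, 0)), 2)), 3) = Pow(Mul(-2, Pow(Add(0, 0), 2)), 3) = Pow(Mul(-2, Pow(0, 2)), 3) = Pow(Mul(-2, 0), 3) = Pow(0, 3) = 0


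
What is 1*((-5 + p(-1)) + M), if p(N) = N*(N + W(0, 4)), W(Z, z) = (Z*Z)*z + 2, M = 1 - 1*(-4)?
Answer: -1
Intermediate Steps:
M = 5 (M = 1 + 4 = 5)
W(Z, z) = 2 + z*Z**2 (W(Z, z) = Z**2*z + 2 = z*Z**2 + 2 = 2 + z*Z**2)
p(N) = N*(2 + N) (p(N) = N*(N + (2 + 4*0**2)) = N*(N + (2 + 4*0)) = N*(N + (2 + 0)) = N*(N + 2) = N*(2 + N))
1*((-5 + p(-1)) + M) = 1*((-5 - (2 - 1)) + 5) = 1*((-5 - 1*1) + 5) = 1*((-5 - 1) + 5) = 1*(-6 + 5) = 1*(-1) = -1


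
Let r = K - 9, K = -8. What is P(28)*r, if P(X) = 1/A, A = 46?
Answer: -17/46 ≈ -0.36957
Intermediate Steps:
r = -17 (r = -8 - 9 = -17)
P(X) = 1/46
P(28)*r = (1/46)*(-17) = -17/46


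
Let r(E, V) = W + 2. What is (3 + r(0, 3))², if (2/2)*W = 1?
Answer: 36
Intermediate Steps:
W = 1
r(E, V) = 3 (r(E, V) = 1 + 2 = 3)
(3 + r(0, 3))² = (3 + 3)² = 6² = 36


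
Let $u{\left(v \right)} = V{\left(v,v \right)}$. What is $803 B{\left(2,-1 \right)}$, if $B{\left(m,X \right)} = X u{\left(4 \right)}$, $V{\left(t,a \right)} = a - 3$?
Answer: $-803$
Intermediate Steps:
$V{\left(t,a \right)} = -3 + a$
$u{\left(v \right)} = -3 + v$
$B{\left(m,X \right)} = X$ ($B{\left(m,X \right)} = X \left(-3 + 4\right) = X 1 = X$)
$803 B{\left(2,-1 \right)} = 803 \left(-1\right) = -803$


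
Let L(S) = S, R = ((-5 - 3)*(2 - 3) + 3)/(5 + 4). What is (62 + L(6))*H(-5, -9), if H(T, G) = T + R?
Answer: -2312/9 ≈ -256.89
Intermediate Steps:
R = 11/9 (R = (-8*(-1) + 3)/9 = (8 + 3)*(⅑) = 11*(⅑) = 11/9 ≈ 1.2222)
H(T, G) = 11/9 + T (H(T, G) = T + 11/9 = 11/9 + T)
(62 + L(6))*H(-5, -9) = (62 + 6)*(11/9 - 5) = 68*(-34/9) = -2312/9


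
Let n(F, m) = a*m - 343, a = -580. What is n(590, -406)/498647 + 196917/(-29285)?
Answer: -91306084254/14602877395 ≈ -6.2526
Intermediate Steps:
n(F, m) = -343 - 580*m (n(F, m) = -580*m - 343 = -343 - 580*m)
n(590, -406)/498647 + 196917/(-29285) = (-343 - 580*(-406))/498647 + 196917/(-29285) = (-343 + 235480)*(1/498647) + 196917*(-1/29285) = 235137*(1/498647) - 196917/29285 = 235137/498647 - 196917/29285 = -91306084254/14602877395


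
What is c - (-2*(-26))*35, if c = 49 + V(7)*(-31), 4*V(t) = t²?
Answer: -8603/4 ≈ -2150.8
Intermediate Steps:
V(t) = t²/4
c = -1323/4 (c = 49 + ((¼)*7²)*(-31) = 49 + ((¼)*49)*(-31) = 49 + (49/4)*(-31) = 49 - 1519/4 = -1323/4 ≈ -330.75)
c - (-2*(-26))*35 = -1323/4 - (-2*(-26))*35 = -1323/4 - 52*35 = -1323/4 - 1*1820 = -1323/4 - 1820 = -8603/4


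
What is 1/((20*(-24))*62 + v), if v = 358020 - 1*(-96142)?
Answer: 1/424402 ≈ 2.3563e-6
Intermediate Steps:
v = 454162 (v = 358020 + 96142 = 454162)
1/((20*(-24))*62 + v) = 1/((20*(-24))*62 + 454162) = 1/(-480*62 + 454162) = 1/(-29760 + 454162) = 1/424402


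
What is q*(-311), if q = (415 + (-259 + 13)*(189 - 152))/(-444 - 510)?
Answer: -2701657/954 ≈ -2831.9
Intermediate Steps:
q = 8687/954 (q = (415 - 246*37)/(-954) = (415 - 9102)*(-1/954) = -8687*(-1/954) = 8687/954 ≈ 9.1059)
q*(-311) = (8687/954)*(-311) = -2701657/954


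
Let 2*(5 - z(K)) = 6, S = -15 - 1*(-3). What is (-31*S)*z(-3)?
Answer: 744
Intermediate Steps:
S = -12 (S = -15 + 3 = -12)
z(K) = 2 (z(K) = 5 - ½*6 = 5 - 3 = 2)
(-31*S)*z(-3) = -31*(-12)*2 = 372*2 = 744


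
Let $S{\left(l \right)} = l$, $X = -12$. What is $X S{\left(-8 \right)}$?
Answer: $96$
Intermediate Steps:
$X S{\left(-8 \right)} = \left(-12\right) \left(-8\right) = 96$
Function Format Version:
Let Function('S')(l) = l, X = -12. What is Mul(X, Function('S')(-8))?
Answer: 96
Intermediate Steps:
Mul(X, Function('S')(-8)) = Mul(-12, -8) = 96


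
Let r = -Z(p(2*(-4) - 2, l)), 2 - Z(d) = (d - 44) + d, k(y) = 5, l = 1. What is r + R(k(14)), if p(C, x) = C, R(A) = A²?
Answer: -41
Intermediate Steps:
Z(d) = 46 - 2*d (Z(d) = 2 - ((d - 44) + d) = 2 - ((-44 + d) + d) = 2 - (-44 + 2*d) = 2 + (44 - 2*d) = 46 - 2*d)
r = -66 (r = -(46 - 2*(2*(-4) - 2)) = -(46 - 2*(-8 - 2)) = -(46 - 2*(-10)) = -(46 + 20) = -1*66 = -66)
r + R(k(14)) = -66 + 5² = -66 + 25 = -41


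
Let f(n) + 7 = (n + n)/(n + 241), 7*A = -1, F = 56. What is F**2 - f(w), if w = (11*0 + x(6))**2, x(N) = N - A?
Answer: 21461698/6829 ≈ 3142.7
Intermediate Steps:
A = -1/7 (A = (1/7)*(-1) = -1/7 ≈ -0.14286)
x(N) = 1/7 + N (x(N) = N - 1*(-1/7) = N + 1/7 = 1/7 + N)
w = 1849/49 (w = (11*0 + (1/7 + 6))**2 = (0 + 43/7)**2 = (43/7)**2 = 1849/49 ≈ 37.735)
f(n) = -7 + 2*n/(241 + n) (f(n) = -7 + (n + n)/(n + 241) = -7 + (2*n)/(241 + n) = -7 + 2*n/(241 + n))
F**2 - f(w) = 56**2 - (-1687 - 5*1849/49)/(241 + 1849/49) = 3136 - (-1687 - 9245/49)/13658/49 = 3136 - 49*(-91908)/(13658*49) = 3136 - 1*(-45954/6829) = 3136 + 45954/6829 = 21461698/6829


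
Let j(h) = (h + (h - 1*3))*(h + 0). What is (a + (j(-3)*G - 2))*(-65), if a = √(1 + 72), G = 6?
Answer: -10400 - 65*√73 ≈ -10955.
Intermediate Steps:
j(h) = h*(-3 + 2*h) (j(h) = (h + (h - 3))*h = (h + (-3 + h))*h = (-3 + 2*h)*h = h*(-3 + 2*h))
a = √73 ≈ 8.5440
(a + (j(-3)*G - 2))*(-65) = (√73 + (-3*(-3 + 2*(-3))*6 - 2))*(-65) = (√73 + (-3*(-3 - 6)*6 - 2))*(-65) = (√73 + (-3*(-9)*6 - 2))*(-65) = (√73 + (27*6 - 2))*(-65) = (√73 + (162 - 2))*(-65) = (√73 + 160)*(-65) = (160 + √73)*(-65) = -10400 - 65*√73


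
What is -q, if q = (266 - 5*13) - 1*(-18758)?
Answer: -18959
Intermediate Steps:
q = 18959 (q = (266 - 65) + 18758 = 201 + 18758 = 18959)
-q = -1*18959 = -18959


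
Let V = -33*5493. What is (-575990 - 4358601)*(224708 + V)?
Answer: -214353698449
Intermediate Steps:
V = -181269
(-575990 - 4358601)*(224708 + V) = (-575990 - 4358601)*(224708 - 181269) = -4934591*43439 = -214353698449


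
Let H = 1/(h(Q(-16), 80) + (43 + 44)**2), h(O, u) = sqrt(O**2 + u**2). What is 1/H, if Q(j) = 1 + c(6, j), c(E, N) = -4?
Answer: 7569 + sqrt(6409) ≈ 7649.1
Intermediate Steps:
Q(j) = -3 (Q(j) = 1 - 4 = -3)
H = 1/(7569 + sqrt(6409)) (H = 1/(sqrt((-3)**2 + 80**2) + (43 + 44)**2) = 1/(sqrt(9 + 6400) + 87**2) = 1/(sqrt(6409) + 7569) = 1/(7569 + sqrt(6409)) ≈ 0.00013074)
1/H = 1/(261/1975288 - sqrt(6409)/57283352)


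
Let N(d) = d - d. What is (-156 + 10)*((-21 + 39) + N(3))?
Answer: -2628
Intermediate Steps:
N(d) = 0
(-156 + 10)*((-21 + 39) + N(3)) = (-156 + 10)*((-21 + 39) + 0) = -146*(18 + 0) = -146*18 = -2628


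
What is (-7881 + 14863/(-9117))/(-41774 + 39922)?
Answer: 17966485/4221171 ≈ 4.2563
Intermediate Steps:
(-7881 + 14863/(-9117))/(-41774 + 39922) = (-7881 + 14863*(-1/9117))/(-1852) = (-7881 - 14863/9117)*(-1/1852) = -71865940/9117*(-1/1852) = 17966485/4221171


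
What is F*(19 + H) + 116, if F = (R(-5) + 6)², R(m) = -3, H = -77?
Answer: -406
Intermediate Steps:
F = 9 (F = (-3 + 6)² = 3² = 9)
F*(19 + H) + 116 = 9*(19 - 77) + 116 = 9*(-58) + 116 = -522 + 116 = -406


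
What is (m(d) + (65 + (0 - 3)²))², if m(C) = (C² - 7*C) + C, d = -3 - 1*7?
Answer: 54756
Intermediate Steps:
d = -10 (d = -3 - 7 = -10)
m(C) = C² - 6*C
(m(d) + (65 + (0 - 3)²))² = (-10*(-6 - 10) + (65 + (0 - 3)²))² = (-10*(-16) + (65 + (-3)²))² = (160 + (65 + 9))² = (160 + 74)² = 234² = 54756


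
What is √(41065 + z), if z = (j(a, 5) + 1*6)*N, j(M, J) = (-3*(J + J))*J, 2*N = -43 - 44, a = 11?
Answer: √47329 ≈ 217.55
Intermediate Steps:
N = -87/2 (N = (-43 - 44)/2 = (½)*(-87) = -87/2 ≈ -43.500)
j(M, J) = -6*J² (j(M, J) = (-6*J)*J = -6*J²)
z = 6264 (z = (-6*5² + 1*6)*(-87/2) = (-6*25 + 6)*(-87/2) = (-150 + 6)*(-87/2) = -144*(-87/2) = 6264)
√(41065 + z) = √(41065 + 6264) = √47329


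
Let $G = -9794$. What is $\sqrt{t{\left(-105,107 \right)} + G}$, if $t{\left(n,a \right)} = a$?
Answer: $i \sqrt{9687} \approx 98.423 i$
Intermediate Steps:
$\sqrt{t{\left(-105,107 \right)} + G} = \sqrt{107 - 9794} = \sqrt{-9687} = i \sqrt{9687}$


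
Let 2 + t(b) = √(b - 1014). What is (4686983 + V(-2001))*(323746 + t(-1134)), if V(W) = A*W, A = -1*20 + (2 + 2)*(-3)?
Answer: 1538112600160 + 9502030*I*√537 ≈ 1.5381e+12 + 2.2019e+8*I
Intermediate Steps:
t(b) = -2 + √(-1014 + b) (t(b) = -2 + √(b - 1014) = -2 + √(-1014 + b))
A = -32 (A = -20 + 4*(-3) = -20 - 12 = -32)
V(W) = -32*W
(4686983 + V(-2001))*(323746 + t(-1134)) = (4686983 - 32*(-2001))*(323746 + (-2 + √(-1014 - 1134))) = (4686983 + 64032)*(323746 + (-2 + √(-2148))) = 4751015*(323746 + (-2 + 2*I*√537)) = 4751015*(323744 + 2*I*√537) = 1538112600160 + 9502030*I*√537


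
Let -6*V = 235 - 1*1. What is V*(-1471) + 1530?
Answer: 58899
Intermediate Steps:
V = -39 (V = -(235 - 1*1)/6 = -(235 - 1)/6 = -1/6*234 = -39)
V*(-1471) + 1530 = -39*(-1471) + 1530 = 57369 + 1530 = 58899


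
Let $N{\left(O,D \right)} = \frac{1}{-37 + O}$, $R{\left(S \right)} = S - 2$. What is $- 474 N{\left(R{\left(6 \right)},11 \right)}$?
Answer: $\frac{158}{11} \approx 14.364$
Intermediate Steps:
$R{\left(S \right)} = -2 + S$
$- 474 N{\left(R{\left(6 \right)},11 \right)} = - \frac{474}{-37 + \left(-2 + 6\right)} = - \frac{474}{-37 + 4} = - \frac{474}{-33} = \left(-474\right) \left(- \frac{1}{33}\right) = \frac{158}{11}$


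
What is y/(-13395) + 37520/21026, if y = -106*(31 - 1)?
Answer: 18981436/9388109 ≈ 2.0219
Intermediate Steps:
y = -3180 (y = -106*30 = -3180)
y/(-13395) + 37520/21026 = -3180/(-13395) + 37520/21026 = -3180*(-1/13395) + 37520*(1/21026) = 212/893 + 18760/10513 = 18981436/9388109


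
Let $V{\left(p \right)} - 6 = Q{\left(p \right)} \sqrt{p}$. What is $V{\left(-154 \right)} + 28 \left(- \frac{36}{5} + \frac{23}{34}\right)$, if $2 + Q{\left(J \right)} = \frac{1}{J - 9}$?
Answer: $- \frac{15016}{85} - \frac{327 i \sqrt{154}}{163} \approx -176.66 - 24.895 i$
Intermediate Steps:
$Q{\left(J \right)} = -2 + \frac{1}{-9 + J}$ ($Q{\left(J \right)} = -2 + \frac{1}{J - 9} = -2 + \frac{1}{-9 + J}$)
$V{\left(p \right)} = 6 + \frac{\sqrt{p} \left(19 - 2 p\right)}{-9 + p}$ ($V{\left(p \right)} = 6 + \frac{19 - 2 p}{-9 + p} \sqrt{p} = 6 + \frac{\sqrt{p} \left(19 - 2 p\right)}{-9 + p}$)
$V{\left(-154 \right)} + 28 \left(- \frac{36}{5} + \frac{23}{34}\right) = \frac{-54 + 6 \left(-154\right) + \sqrt{-154} \left(19 - -308\right)}{-9 - 154} + 28 \left(- \frac{36}{5} + \frac{23}{34}\right) = \frac{-54 - 924 + i \sqrt{154} \left(19 + 308\right)}{-163} + 28 \left(\left(-36\right) \frac{1}{5} + 23 \cdot \frac{1}{34}\right) = - \frac{-54 - 924 + i \sqrt{154} \cdot 327}{163} + 28 \left(- \frac{36}{5} + \frac{23}{34}\right) = - \frac{-54 - 924 + 327 i \sqrt{154}}{163} + 28 \left(- \frac{1109}{170}\right) = - \frac{-978 + 327 i \sqrt{154}}{163} - \frac{15526}{85} = \left(6 - \frac{327 i \sqrt{154}}{163}\right) - \frac{15526}{85} = - \frac{15016}{85} - \frac{327 i \sqrt{154}}{163}$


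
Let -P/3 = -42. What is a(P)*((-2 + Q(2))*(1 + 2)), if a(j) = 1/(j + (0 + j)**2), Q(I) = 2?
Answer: 0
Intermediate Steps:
P = 126 (P = -3*(-42) = 126)
a(j) = 1/(j + j**2)
a(P)*((-2 + Q(2))*(1 + 2)) = (1/(126*(1 + 126)))*((-2 + 2)*(1 + 2)) = ((1/126)/127)*(0*3) = ((1/126)*(1/127))*0 = (1/16002)*0 = 0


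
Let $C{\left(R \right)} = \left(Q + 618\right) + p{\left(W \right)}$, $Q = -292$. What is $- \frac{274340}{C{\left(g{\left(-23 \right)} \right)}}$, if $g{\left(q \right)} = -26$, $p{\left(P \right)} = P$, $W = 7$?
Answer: $- \frac{274340}{333} \approx -823.84$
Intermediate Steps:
$C{\left(R \right)} = 333$ ($C{\left(R \right)} = \left(-292 + 618\right) + 7 = 326 + 7 = 333$)
$- \frac{274340}{C{\left(g{\left(-23 \right)} \right)}} = - \frac{274340}{333}$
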